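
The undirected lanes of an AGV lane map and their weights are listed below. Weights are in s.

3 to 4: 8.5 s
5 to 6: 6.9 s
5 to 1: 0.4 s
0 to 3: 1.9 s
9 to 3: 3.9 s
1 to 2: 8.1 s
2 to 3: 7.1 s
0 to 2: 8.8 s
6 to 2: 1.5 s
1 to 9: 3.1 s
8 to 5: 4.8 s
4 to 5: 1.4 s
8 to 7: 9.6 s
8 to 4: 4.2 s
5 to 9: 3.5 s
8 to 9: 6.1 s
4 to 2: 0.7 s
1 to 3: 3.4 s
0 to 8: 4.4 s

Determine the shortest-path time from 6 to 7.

16 s

Compare a few routes:
6 → 2 → 4 → 8 → 7: 1.5+0.7+4.2+9.6 = 16
6 → 2 → 4 → 5 → 8 → 7: 1.5+0.7+1.4+4.8+9.6 = 18
6 → 5 → 8 → 7: 6.9+4.8+9.6 = 21.3
The minimum is 16 s via 6 → 2 → 4 → 8 → 7.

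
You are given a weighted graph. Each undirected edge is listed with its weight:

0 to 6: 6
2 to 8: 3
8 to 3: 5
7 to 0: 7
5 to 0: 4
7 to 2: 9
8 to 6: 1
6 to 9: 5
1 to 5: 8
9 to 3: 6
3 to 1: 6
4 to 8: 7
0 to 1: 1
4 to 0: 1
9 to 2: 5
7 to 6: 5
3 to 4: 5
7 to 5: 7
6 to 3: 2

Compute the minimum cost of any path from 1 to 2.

11

Compare a few routes:
1 → 0 → 4 → 3 → 6 → 8 → 2: 1+1+5+2+1+3 = 13
1 → 0 → 4 → 8 → 2: 1+1+7+3 = 12
1 → 3 → 6 → 8 → 2: 6+2+1+3 = 12
1 → 0 → 6 → 8 → 2: 1+6+1+3 = 11
Cheapest is 1 → 0 → 6 → 8 → 2 at 11.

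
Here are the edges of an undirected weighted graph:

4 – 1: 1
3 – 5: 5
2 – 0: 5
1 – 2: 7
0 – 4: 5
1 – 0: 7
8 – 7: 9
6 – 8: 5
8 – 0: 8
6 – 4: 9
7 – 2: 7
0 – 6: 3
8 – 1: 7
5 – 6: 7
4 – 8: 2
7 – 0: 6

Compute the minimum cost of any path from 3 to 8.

Enumerating some paths:
3–5–6–4–8: 5+7+9+2 = 23
3–5–6–8: 5+7+5 = 17
3–5–6–0–8: 5+7+3+8 = 23
3–5–6–0–4–8: 5+7+3+5+2 = 22
The minimum is 17 via 3–5–6–8.

17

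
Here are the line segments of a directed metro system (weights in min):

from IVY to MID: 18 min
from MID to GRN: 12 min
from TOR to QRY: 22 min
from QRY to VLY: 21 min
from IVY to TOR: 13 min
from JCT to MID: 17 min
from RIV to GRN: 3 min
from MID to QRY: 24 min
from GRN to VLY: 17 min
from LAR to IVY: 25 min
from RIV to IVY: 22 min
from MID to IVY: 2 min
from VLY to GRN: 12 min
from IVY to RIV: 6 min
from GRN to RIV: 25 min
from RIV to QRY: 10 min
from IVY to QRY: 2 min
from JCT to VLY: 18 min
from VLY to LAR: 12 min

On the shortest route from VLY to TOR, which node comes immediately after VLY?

LAR

Enumerating some paths:
VLY–LAR–IVY–TOR: 12+25+13 = 50
VLY–GRN–RIV–IVY–TOR: 12+25+22+13 = 72
Cheapest is VLY–LAR–IVY–TOR at 50 min.
So from VLY the first move is to LAR.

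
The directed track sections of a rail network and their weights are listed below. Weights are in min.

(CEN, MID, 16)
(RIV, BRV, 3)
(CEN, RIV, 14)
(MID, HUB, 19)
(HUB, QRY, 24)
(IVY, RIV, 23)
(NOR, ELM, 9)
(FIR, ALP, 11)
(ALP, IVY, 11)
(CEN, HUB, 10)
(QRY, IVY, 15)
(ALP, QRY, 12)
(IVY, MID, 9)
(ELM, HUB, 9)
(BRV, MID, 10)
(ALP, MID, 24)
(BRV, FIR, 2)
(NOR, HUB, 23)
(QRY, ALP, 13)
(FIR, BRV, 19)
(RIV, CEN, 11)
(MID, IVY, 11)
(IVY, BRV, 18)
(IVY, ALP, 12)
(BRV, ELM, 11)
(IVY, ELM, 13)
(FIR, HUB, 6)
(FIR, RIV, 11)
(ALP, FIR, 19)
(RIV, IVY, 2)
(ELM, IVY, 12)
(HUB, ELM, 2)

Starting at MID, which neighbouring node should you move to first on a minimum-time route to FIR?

Candidate routes:
MID - IVY - BRV - FIR: 11+18+2 = 31
MID - HUB - ELM - IVY - BRV - FIR: 19+2+12+18+2 = 53
MID - IVY - RIV - BRV - FIR: 11+23+3+2 = 39
MID - IVY - ALP - FIR: 11+12+19 = 42
Cheapest is MID - IVY - BRV - FIR at 31 min.
So from MID the first move is to IVY.

IVY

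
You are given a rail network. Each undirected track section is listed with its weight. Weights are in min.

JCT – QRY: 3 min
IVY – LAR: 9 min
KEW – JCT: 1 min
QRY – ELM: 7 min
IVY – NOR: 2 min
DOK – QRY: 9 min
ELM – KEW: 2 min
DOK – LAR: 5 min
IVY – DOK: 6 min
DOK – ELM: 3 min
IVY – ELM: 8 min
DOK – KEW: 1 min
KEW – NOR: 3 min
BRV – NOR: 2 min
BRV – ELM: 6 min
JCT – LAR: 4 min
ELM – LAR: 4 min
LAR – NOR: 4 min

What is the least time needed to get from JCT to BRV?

6 min

Compare a few routes:
JCT - KEW - ELM - BRV: 1+2+6 = 9
JCT - KEW - NOR - BRV: 1+3+2 = 6
Cheapest is JCT - KEW - NOR - BRV at 6 min.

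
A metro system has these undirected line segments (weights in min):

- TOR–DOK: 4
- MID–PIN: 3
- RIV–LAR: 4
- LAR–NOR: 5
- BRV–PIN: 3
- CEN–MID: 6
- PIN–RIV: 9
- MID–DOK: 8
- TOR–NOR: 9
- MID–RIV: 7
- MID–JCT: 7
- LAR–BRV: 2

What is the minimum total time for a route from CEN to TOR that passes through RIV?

31 min

Best CEN to RIV: CEN–MID–RIV costing 13
Best RIV to TOR: RIV–LAR–NOR–TOR costing 18
Total via RIV: 13 + 18 = 31 min.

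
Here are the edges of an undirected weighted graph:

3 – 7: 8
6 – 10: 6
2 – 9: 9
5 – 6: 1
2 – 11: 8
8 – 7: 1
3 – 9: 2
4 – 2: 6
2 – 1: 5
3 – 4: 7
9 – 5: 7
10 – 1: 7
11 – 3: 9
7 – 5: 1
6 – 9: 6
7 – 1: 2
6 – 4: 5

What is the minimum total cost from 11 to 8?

16

Candidate routes:
11 - 3 - 9 - 6 - 5 - 7 - 8: 9+2+6+1+1+1 = 20
11 - 3 - 7 - 8: 9+8+1 = 18
11 - 2 - 1 - 7 - 8: 8+5+2+1 = 16
Cheapest is 11 - 2 - 1 - 7 - 8 at 16.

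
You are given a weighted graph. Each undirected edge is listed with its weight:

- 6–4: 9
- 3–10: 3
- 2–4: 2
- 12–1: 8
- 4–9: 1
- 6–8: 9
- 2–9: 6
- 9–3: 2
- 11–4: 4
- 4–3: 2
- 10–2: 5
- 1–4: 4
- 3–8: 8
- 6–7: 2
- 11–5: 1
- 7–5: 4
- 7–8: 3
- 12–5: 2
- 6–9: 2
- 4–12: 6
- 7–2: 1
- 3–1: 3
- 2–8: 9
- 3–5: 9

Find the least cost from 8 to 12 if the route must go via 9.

14

Shortest 8→9: 8 → 7 → 6 → 9 = 7
Shortest 9→12: 9 → 4 → 12 = 7
Total via 9: 7 + 7 = 14.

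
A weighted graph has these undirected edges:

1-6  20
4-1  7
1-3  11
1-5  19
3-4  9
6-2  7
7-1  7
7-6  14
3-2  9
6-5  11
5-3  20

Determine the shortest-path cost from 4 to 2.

18

Settle nodes by increasing distance from 4:
4: 0
1: 7  (via 4)
3: 9  (via 4)
7: 14  (via 1)
2: 18  (via 3)
Shortest route: 4 → 3 → 2 = 18.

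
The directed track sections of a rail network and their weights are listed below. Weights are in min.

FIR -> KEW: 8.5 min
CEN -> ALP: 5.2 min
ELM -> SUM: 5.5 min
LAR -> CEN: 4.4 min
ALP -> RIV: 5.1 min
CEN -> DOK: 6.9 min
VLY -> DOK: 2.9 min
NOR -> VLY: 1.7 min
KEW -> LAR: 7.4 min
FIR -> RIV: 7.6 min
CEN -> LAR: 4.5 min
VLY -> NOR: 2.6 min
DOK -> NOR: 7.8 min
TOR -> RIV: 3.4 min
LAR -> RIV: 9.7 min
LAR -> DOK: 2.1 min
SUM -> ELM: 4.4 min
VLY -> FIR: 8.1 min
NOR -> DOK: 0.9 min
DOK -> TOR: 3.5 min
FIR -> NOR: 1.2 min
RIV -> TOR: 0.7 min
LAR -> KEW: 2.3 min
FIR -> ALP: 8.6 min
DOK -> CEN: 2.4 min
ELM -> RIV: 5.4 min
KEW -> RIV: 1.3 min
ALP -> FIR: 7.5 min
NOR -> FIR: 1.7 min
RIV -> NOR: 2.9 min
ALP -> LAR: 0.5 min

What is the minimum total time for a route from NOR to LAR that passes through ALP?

9 min

Shortest NOR→ALP: NOR → DOK → CEN → ALP = 8.5
Best ALP to LAR: ALP → LAR costing 0.5
Total via ALP: 8.5 + 0.5 = 9 min.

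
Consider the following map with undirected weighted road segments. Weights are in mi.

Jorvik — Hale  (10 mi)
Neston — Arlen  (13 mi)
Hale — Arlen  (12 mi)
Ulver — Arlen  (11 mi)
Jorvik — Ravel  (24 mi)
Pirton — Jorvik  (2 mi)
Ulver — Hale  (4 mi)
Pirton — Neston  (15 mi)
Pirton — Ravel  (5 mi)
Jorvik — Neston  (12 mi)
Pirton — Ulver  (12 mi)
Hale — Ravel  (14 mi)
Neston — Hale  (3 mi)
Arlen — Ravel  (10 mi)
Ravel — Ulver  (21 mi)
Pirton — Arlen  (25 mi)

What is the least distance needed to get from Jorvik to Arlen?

17 mi

Running Dijkstra from Jorvik:
Jorvik: 0
Pirton: 2  (via Jorvik)
Ravel: 7  (via Pirton)
Hale: 10  (via Jorvik)
Neston: 12  (via Jorvik)
Ulver: 14  (via Pirton)
Arlen: 17  (via Ravel)
Shortest route: Jorvik–Pirton–Ravel–Arlen = 17 mi.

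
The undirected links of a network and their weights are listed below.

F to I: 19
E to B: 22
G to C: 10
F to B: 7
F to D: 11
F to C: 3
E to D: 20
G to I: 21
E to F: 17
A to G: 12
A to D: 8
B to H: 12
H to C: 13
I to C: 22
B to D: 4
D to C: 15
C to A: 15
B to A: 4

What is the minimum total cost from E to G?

30

Running Dijkstra from E:
E: 0
F: 17  (via E)
C: 20  (via F)
D: 20  (via E)
B: 22  (via E)
A: 26  (via B)
G: 30  (via C)
Shortest route: E–F–C–G = 30.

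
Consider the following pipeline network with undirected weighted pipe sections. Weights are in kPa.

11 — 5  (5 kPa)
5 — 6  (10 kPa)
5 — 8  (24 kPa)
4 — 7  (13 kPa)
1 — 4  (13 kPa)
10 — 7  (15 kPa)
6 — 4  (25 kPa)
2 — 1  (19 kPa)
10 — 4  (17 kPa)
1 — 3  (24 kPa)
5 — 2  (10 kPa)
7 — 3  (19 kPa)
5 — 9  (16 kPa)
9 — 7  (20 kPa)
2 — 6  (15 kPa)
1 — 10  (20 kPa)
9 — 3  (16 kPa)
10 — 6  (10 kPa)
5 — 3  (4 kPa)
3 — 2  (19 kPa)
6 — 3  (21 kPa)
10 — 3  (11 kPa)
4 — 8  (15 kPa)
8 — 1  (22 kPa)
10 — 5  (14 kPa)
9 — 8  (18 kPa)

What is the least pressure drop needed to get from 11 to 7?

28 kPa

Running Dijkstra from 11:
11: 0
5: 5  (via 11)
3: 9  (via 5)
2: 15  (via 5)
6: 15  (via 5)
10: 19  (via 5)
9: 21  (via 5)
7: 28  (via 3)
Shortest route: 11 → 5 → 3 → 7 = 28 kPa.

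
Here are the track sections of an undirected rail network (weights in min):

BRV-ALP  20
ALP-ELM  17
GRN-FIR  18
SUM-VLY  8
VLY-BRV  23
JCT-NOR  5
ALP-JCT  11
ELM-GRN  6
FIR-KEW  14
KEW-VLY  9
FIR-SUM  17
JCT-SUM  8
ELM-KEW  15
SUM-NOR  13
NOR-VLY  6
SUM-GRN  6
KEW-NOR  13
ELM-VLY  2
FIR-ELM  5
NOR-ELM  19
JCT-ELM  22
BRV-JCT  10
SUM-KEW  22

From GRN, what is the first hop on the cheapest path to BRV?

Enumerating some paths:
GRN–ELM–VLY–SUM–JCT–BRV: 6+2+8+8+10 = 34
GRN–ELM–VLY–NOR–JCT–BRV: 6+2+6+5+10 = 29
GRN–ELM–VLY–BRV: 6+2+23 = 31
GRN–SUM–JCT–BRV: 6+8+10 = 24
The minimum is 24 min via GRN–SUM–JCT–BRV.
So from GRN the first move is to SUM.

SUM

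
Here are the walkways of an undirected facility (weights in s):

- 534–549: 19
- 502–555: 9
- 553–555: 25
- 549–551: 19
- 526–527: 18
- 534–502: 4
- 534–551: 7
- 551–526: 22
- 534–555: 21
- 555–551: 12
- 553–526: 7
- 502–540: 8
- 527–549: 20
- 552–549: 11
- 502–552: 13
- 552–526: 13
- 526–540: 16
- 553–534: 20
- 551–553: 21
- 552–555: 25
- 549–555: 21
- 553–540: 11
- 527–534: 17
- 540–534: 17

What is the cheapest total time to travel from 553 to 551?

Running Dijkstra from 553:
553: 0
526: 7  (via 553)
540: 11  (via 553)
502: 19  (via 540)
534: 20  (via 553)
552: 20  (via 526)
551: 21  (via 553)
Shortest route: 553–551 = 21 s.

21 s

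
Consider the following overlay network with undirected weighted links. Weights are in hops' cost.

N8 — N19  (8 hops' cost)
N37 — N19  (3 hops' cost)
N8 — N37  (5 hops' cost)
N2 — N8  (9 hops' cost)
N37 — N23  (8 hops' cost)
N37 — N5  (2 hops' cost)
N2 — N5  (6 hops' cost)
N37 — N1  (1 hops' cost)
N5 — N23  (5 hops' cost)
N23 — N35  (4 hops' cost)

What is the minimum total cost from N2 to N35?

Enumerating some paths:
N2–N5–N37–N23–N35: 6+2+8+4 = 20
N2–N5–N23–N35: 6+5+4 = 15
N2–N8–N37–N5–N23–N35: 9+5+2+5+4 = 25
The minimum is 15 hops' cost via N2–N5–N23–N35.

15 hops' cost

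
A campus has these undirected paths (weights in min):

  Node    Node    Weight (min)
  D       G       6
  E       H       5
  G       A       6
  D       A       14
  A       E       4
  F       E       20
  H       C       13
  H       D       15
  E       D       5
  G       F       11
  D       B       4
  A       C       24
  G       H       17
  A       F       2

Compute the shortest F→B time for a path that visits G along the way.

Shortest F→G: F–A–G = 8
Shortest G→B: G–D–B = 10
Total via G: 8 + 10 = 18 min.

18 min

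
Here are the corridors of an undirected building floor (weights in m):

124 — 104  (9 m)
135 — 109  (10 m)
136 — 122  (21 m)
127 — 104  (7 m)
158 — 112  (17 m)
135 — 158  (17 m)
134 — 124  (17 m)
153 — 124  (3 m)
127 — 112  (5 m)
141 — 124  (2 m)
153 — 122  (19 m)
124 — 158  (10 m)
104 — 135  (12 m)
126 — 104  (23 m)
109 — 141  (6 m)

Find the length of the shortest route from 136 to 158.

Compare a few routes:
136–122–153–124–158: 21+19+3+10 = 53
136–122–153–124–141–109–135–158: 21+19+3+2+6+10+17 = 78
Cheapest is 136–122–153–124–158 at 53 m.

53 m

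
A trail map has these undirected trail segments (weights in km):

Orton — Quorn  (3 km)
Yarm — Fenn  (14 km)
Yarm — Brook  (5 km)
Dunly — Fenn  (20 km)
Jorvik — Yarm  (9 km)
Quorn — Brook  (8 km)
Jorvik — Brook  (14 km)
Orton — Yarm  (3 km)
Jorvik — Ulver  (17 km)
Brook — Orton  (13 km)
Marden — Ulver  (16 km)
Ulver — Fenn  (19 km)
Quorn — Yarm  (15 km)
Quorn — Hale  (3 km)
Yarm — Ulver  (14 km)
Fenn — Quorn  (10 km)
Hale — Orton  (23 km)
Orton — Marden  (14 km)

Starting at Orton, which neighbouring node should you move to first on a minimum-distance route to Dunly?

Compare a few routes:
Orton - Yarm - Brook - Quorn - Fenn - Dunly: 3+5+8+10+20 = 46
Orton - Yarm - Fenn - Dunly: 3+14+20 = 37
Orton - Yarm - Quorn - Fenn - Dunly: 3+15+10+20 = 48
Orton - Quorn - Fenn - Dunly: 3+10+20 = 33
Cheapest is Orton - Quorn - Fenn - Dunly at 33 km.
So from Orton the first move is to Quorn.

Quorn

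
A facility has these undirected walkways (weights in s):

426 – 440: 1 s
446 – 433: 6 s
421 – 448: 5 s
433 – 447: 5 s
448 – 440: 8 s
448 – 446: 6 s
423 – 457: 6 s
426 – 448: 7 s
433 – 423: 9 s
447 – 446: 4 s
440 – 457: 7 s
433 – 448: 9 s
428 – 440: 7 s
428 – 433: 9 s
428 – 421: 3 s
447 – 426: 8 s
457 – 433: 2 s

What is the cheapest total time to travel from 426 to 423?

Shortest distances from 426:
426: 0
440: 1  (via 426)
448: 7  (via 426)
447: 8  (via 426)
457: 8  (via 440)
428: 8  (via 440)
433: 10  (via 457)
421: 11  (via 428)
446: 12  (via 447)
423: 14  (via 457)
Shortest route: 426–440–457–423 = 14 s.

14 s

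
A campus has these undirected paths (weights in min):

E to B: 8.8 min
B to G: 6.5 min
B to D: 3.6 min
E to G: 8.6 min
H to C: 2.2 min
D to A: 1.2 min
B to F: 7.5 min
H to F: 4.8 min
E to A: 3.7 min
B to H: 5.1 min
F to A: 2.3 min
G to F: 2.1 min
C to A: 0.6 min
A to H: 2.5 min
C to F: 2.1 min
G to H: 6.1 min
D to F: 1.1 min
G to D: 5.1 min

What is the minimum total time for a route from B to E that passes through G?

14.6 min

Best B to G: B–G costing 6.5
Shortest G→E: G–F–A–E = 8.1
Total via G: 6.5 + 8.1 = 14.6 min.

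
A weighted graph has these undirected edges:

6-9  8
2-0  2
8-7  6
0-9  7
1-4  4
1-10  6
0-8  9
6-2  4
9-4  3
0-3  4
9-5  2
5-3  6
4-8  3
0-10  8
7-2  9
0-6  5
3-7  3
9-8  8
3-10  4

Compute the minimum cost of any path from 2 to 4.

12

Settle nodes by increasing distance from 2:
2: 0
0: 2  (via 2)
6: 4  (via 2)
3: 6  (via 0)
7: 9  (via 2)
9: 9  (via 0)
10: 10  (via 0)
5: 11  (via 9)
8: 11  (via 0)
4: 12  (via 9)
Shortest route: 2 → 0 → 9 → 4 = 12.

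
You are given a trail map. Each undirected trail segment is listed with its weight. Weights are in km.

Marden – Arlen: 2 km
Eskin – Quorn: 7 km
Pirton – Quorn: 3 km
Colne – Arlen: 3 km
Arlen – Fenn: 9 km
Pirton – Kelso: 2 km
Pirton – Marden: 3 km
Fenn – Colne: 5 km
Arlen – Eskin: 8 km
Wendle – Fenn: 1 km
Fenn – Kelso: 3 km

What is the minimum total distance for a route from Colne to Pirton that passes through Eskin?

21 km

Best Colne to Eskin: Colne–Arlen–Eskin costing 11
Shortest Eskin→Pirton: Eskin–Quorn–Pirton = 10
Total via Eskin: 11 + 10 = 21 km.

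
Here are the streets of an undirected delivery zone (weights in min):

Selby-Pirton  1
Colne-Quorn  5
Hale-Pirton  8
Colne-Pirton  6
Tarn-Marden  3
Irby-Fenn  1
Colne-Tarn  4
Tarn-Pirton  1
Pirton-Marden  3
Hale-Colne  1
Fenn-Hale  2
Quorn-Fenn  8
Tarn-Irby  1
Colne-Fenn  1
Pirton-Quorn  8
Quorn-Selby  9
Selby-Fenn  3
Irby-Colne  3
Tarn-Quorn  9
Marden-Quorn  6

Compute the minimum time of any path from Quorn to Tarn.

Shortest distances from Quorn:
Quorn: 0
Colne: 5  (via Quorn)
Marden: 6  (via Quorn)
Hale: 6  (via Colne)
Fenn: 6  (via Colne)
Irby: 7  (via Fenn)
Tarn: 8  (via Irby)
Shortest route: Quorn → Colne → Fenn → Irby → Tarn = 8 min.

8 min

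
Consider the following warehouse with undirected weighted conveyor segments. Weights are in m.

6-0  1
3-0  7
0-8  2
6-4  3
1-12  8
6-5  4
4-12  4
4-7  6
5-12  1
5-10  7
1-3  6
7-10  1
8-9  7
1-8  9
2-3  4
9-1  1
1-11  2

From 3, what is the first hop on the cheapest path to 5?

0

Compare a few routes:
3 - 0 - 6 - 5: 7+1+4 = 12
3 - 1 - 12 - 5: 6+8+1 = 15
The minimum is 12 m via 3 - 0 - 6 - 5.
So from 3 the first move is to 0.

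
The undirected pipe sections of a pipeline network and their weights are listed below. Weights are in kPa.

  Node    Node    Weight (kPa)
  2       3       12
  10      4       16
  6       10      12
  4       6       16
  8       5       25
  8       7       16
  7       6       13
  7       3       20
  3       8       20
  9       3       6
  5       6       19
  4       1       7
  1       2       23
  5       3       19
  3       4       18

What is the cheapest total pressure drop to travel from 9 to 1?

31 kPa

Enumerating some paths:
9 → 3 → 4 → 1: 6+18+7 = 31
9 → 3 → 2 → 1: 6+12+23 = 41
9 → 3 → 7 → 6 → 4 → 1: 6+20+13+16+7 = 62
The minimum is 31 kPa via 9 → 3 → 4 → 1.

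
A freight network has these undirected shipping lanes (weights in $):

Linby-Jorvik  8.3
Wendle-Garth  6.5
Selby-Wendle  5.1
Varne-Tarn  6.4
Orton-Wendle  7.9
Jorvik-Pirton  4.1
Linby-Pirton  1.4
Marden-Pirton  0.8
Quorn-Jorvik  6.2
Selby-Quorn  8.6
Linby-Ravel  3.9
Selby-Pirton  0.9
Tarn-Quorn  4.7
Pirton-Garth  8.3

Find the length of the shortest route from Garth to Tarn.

Running Dijkstra from Garth:
Garth: 0
Wendle: 6.5  (via Garth)
Pirton: 8.3  (via Garth)
Marden: 9.1  (via Pirton)
Selby: 9.2  (via Pirton)
Linby: 9.7  (via Pirton)
Jorvik: 12.4  (via Pirton)
Ravel: 13.6  (via Linby)
Orton: 14.4  (via Wendle)
Quorn: 17.8  (via Selby)
Tarn: 22.5  (via Quorn)
Shortest route: Garth → Pirton → Selby → Quorn → Tarn = $22.5.

$22.5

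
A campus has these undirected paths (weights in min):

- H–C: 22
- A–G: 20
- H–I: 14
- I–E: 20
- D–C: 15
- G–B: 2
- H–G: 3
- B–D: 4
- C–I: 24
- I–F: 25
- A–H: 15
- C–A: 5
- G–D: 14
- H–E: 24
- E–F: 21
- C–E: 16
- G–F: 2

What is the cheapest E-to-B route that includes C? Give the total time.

35 min

Shortest E→C: E → C = 16
Best C to B: C → D → B costing 19
Total via C: 16 + 19 = 35 min.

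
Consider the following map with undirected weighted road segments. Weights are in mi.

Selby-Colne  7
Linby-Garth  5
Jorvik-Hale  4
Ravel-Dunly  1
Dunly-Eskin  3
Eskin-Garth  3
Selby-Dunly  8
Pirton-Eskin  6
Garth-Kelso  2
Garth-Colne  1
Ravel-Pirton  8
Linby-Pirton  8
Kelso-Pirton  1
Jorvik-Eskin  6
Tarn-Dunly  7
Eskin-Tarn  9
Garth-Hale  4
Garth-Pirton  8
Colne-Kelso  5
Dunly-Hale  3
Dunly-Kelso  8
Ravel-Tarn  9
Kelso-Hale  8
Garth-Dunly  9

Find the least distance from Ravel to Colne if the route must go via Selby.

Shortest Ravel→Selby: Ravel–Dunly–Selby = 9
Shortest Selby→Colne: Selby–Colne = 7
Total via Selby: 9 + 7 = 16 mi.

16 mi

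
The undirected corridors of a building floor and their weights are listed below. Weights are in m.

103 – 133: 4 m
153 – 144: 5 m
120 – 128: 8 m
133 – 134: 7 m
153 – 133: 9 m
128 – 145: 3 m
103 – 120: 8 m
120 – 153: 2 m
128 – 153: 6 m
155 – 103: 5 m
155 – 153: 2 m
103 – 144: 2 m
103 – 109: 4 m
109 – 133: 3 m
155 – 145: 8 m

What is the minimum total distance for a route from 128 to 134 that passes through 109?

Best 128 to 109: 128–153–155–103–109 costing 17
Shortest 109→134: 109–133–134 = 10
Total via 109: 17 + 10 = 27 m.

27 m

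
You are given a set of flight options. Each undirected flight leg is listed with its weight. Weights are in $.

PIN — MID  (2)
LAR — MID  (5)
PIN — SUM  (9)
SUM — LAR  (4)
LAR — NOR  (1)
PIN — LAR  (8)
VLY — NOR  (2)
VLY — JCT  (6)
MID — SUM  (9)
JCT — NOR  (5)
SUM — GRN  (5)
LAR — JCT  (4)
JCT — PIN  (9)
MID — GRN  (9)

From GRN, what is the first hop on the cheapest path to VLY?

SUM

Compare a few routes:
GRN → SUM → LAR → NOR → VLY: 5+4+1+2 = 12
GRN → MID → LAR → NOR → VLY: 9+5+1+2 = 17
The minimum is $12 via GRN → SUM → LAR → NOR → VLY.
So from GRN the first move is to SUM.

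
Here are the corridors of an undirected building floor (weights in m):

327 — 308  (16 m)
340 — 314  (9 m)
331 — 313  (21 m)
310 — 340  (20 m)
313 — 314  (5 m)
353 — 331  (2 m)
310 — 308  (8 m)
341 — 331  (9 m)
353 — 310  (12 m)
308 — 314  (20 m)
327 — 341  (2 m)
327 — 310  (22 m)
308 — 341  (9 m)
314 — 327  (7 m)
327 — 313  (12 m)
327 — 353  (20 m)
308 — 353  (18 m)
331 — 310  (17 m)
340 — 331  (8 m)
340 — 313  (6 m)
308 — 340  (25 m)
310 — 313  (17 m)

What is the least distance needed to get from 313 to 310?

17 m

Settle nodes by increasing distance from 313:
313: 0
314: 5  (via 313)
340: 6  (via 313)
327: 12  (via 313)
341: 14  (via 327)
331: 14  (via 340)
353: 16  (via 331)
310: 17  (via 313)
Shortest route: 313 → 310 = 17 m.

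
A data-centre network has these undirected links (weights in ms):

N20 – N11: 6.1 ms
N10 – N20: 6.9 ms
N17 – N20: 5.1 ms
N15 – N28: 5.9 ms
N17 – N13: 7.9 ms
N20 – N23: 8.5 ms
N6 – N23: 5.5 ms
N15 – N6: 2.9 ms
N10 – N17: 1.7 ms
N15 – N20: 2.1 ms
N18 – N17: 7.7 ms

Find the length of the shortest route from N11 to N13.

Candidate routes:
N11 - N20 - N17 - N13: 6.1+5.1+7.9 = 19.1
N11 - N20 - N10 - N17 - N13: 6.1+6.9+1.7+7.9 = 22.6
The minimum is 19.1 ms via N11 - N20 - N17 - N13.

19.1 ms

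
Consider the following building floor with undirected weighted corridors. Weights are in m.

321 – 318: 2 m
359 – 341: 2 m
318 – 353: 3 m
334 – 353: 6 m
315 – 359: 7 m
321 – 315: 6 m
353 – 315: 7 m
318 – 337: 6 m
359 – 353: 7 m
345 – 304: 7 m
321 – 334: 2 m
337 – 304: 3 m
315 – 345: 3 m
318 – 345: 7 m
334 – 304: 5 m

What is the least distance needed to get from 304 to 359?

Enumerating some paths:
304 → 345 → 315 → 359: 7+3+7 = 17
304 → 334 → 353 → 359: 5+6+7 = 18
The minimum is 17 m via 304 → 345 → 315 → 359.

17 m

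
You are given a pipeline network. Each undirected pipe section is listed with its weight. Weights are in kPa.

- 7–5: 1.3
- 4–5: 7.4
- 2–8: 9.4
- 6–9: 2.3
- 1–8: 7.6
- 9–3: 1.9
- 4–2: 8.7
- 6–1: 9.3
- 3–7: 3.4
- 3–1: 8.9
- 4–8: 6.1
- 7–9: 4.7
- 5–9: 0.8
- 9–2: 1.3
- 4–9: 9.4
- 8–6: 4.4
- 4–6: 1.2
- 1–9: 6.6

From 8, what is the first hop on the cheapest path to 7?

6

Enumerating some paths:
8 → 4 → 6 → 9 → 5 → 7: 6.1+1.2+2.3+0.8+1.3 = 11.7
8 → 6 → 9 → 7: 4.4+2.3+4.7 = 11.4
8 → 6 → 9 → 5 → 7: 4.4+2.3+0.8+1.3 = 8.8
The minimum is 8.8 kPa via 8 → 6 → 9 → 5 → 7.
So from 8 the first move is to 6.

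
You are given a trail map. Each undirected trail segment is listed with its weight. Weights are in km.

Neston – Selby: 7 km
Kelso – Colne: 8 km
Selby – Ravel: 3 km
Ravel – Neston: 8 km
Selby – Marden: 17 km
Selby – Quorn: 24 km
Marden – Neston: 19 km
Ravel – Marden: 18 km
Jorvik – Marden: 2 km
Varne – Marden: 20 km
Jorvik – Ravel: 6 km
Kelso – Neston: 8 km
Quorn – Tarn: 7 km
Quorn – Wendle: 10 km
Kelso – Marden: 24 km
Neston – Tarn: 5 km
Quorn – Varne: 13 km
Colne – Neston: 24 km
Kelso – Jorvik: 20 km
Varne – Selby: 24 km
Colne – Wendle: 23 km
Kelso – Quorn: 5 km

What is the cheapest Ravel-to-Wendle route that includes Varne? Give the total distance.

Shortest Ravel→Varne: Ravel → Selby → Varne = 27
Shortest Varne→Wendle: Varne → Quorn → Wendle = 23
Total via Varne: 27 + 23 = 50 km.

50 km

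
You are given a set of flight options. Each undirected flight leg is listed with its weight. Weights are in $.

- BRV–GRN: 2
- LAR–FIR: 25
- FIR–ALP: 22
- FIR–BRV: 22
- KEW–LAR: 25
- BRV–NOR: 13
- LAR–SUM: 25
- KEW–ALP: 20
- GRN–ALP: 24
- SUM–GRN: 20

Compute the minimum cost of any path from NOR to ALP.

Settle nodes by increasing distance from NOR:
NOR: 0
BRV: 13  (via NOR)
GRN: 15  (via BRV)
FIR: 35  (via BRV)
SUM: 35  (via GRN)
ALP: 39  (via GRN)
Shortest route: NOR–BRV–GRN–ALP = $39.

$39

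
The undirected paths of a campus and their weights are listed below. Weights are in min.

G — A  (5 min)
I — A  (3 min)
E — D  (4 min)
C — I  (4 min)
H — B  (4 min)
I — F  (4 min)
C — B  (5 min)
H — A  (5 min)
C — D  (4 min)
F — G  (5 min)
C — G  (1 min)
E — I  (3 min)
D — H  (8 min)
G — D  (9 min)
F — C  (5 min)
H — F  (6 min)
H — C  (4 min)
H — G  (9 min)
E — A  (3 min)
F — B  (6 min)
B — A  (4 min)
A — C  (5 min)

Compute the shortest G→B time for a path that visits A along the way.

9 min

Best G to A: G–A costing 5
Best A to B: A–B costing 4
Total via A: 5 + 4 = 9 min.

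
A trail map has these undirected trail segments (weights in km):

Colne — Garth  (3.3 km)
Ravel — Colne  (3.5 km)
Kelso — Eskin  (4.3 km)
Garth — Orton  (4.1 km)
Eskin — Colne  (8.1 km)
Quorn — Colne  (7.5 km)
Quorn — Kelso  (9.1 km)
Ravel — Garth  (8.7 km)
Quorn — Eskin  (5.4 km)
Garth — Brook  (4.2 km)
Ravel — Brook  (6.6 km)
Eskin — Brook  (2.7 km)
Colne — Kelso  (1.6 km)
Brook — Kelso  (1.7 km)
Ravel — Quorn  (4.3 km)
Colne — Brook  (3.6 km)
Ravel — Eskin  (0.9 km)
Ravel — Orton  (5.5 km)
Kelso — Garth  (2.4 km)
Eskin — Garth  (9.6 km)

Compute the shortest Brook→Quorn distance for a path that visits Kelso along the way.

10.8 km

Shortest Brook→Kelso: Brook–Kelso = 1.7
Best Kelso to Quorn: Kelso–Quorn costing 9.1
Total via Kelso: 1.7 + 9.1 = 10.8 km.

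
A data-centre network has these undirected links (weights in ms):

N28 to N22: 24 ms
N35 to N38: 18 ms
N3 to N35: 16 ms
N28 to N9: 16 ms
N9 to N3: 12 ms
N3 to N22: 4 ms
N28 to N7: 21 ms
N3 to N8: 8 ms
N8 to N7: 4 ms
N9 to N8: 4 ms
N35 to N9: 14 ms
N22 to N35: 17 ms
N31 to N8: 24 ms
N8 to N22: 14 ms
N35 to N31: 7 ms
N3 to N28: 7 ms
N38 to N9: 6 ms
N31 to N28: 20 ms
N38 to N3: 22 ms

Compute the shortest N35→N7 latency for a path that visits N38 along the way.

Shortest N35→N38: N35–N38 = 18
Best N38 to N7: N38–N9–N8–N7 costing 14
Total via N38: 18 + 14 = 32 ms.

32 ms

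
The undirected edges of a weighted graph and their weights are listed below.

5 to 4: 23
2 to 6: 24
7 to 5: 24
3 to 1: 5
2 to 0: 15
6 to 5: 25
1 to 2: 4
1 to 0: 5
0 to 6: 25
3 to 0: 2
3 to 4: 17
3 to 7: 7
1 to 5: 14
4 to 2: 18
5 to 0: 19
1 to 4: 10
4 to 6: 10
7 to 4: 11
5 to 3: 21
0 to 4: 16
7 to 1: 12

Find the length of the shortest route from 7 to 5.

24

Compare a few routes:
7–5: 24 = 24
7–3–1–5: 7+5+14 = 26
Cheapest is 7–5 at 24.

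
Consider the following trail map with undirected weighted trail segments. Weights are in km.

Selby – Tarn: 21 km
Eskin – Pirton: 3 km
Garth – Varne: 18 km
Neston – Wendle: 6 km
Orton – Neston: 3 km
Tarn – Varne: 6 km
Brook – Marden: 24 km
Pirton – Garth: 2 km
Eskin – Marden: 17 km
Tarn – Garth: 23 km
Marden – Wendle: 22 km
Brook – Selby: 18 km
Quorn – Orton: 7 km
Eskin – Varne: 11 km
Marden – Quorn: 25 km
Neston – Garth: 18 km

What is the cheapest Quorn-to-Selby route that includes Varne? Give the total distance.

Best Quorn to Varne: Quorn → Orton → Neston → Garth → Pirton → Eskin → Varne costing 44
Best Varne to Selby: Varne → Tarn → Selby costing 27
Total via Varne: 44 + 27 = 71 km.

71 km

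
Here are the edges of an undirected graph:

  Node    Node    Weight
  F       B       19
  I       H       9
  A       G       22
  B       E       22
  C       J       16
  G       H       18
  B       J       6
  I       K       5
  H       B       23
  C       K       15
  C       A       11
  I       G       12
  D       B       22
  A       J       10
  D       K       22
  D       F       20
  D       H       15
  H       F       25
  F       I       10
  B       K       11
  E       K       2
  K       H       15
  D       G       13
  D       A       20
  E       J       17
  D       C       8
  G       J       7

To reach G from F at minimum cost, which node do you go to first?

Enumerating some paths:
F → B → J → G: 19+6+7 = 32
F → I → G: 10+12 = 22
F → D → G: 20+13 = 33
The minimum is 22 via F → I → G.
So from F the first move is to I.

I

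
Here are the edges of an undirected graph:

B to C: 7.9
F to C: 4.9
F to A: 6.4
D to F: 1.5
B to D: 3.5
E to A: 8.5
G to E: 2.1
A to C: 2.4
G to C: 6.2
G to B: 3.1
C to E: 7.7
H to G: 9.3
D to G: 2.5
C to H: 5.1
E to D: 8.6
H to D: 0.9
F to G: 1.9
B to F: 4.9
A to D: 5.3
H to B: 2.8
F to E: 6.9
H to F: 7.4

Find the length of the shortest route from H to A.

Shortest distances from H:
H: 0
D: 0.9  (via H)
F: 2.4  (via D)
B: 2.8  (via H)
G: 3.4  (via D)
C: 5.1  (via H)
E: 5.5  (via G)
A: 6.2  (via D)
Shortest route: H–D–A = 6.2.

6.2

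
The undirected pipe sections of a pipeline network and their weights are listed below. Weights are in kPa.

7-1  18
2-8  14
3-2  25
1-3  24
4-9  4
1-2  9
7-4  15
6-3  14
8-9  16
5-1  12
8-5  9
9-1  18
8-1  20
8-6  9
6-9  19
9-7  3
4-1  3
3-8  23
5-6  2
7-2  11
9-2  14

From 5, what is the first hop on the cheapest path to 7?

Enumerating some paths:
5 → 6 → 9 → 7: 2+19+3 = 24
5 → 1 → 4 → 9 → 7: 12+3+4+3 = 22
Cheapest is 5 → 1 → 4 → 9 → 7 at 22 kPa.
So from 5 the first move is to 1.

1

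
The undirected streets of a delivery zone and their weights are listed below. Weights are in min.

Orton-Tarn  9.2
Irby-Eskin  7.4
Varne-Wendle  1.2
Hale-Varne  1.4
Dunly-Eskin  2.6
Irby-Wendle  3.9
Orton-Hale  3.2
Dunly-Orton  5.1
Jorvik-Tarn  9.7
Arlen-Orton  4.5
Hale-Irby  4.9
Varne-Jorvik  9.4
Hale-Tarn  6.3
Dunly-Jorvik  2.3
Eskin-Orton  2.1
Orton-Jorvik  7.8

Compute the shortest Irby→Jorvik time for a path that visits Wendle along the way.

Best Irby to Wendle: Irby–Wendle costing 3.9
Best Wendle to Jorvik: Wendle–Varne–Jorvik costing 10.6
Total via Wendle: 3.9 + 10.6 = 14.5 min.

14.5 min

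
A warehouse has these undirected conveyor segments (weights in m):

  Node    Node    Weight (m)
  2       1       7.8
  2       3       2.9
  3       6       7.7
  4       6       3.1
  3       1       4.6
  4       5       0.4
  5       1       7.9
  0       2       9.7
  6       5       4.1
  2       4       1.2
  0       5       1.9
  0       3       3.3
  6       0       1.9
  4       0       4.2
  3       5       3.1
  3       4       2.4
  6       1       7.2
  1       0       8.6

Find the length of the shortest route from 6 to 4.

Running Dijkstra from 6:
6: 0
0: 1.9  (via 6)
4: 3.1  (via 6)
Shortest route: 6–4 = 3.1 m.

3.1 m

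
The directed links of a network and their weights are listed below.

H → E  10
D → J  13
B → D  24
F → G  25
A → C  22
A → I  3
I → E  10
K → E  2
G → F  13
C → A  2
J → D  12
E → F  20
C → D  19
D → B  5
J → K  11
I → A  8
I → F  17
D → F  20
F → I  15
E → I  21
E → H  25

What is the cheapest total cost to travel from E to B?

Running Dijkstra from E:
E: 0
F: 20  (via E)
I: 21  (via E)
H: 25  (via E)
A: 29  (via I)
G: 45  (via F)
C: 51  (via A)
D: 70  (via C)
B: 75  (via D)
Shortest route: E–I–A–C–D–B = 75.

75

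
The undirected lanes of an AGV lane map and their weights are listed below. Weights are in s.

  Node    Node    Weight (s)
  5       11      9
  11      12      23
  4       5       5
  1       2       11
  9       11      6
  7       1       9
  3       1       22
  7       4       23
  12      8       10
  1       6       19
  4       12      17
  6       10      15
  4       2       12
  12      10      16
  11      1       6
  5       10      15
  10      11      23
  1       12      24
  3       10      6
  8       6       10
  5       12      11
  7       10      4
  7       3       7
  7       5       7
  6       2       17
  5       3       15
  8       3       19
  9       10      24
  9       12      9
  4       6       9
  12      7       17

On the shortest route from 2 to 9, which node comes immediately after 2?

Compare a few routes:
2–4–5–12–9: 12+5+11+9 = 37
2–1–11–9: 11+6+6 = 23
2–4–5–11–9: 12+5+9+6 = 32
2–4–12–9: 12+17+9 = 38
Cheapest is 2–1–11–9 at 23 s.
So from 2 the first move is to 1.

1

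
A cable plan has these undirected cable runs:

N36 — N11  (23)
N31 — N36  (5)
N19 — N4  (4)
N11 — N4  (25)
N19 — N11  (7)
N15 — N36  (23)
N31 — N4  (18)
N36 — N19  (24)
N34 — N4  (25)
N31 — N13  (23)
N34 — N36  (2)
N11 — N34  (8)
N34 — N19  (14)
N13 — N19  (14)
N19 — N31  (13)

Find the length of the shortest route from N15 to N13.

51

Shortest distances from N15:
N15: 0
N36: 23  (via N15)
N34: 25  (via N36)
N31: 28  (via N36)
N11: 33  (via N34)
N19: 39  (via N34)
N4: 43  (via N19)
N13: 51  (via N31)
Shortest route: N15–N36–N31–N13 = 51.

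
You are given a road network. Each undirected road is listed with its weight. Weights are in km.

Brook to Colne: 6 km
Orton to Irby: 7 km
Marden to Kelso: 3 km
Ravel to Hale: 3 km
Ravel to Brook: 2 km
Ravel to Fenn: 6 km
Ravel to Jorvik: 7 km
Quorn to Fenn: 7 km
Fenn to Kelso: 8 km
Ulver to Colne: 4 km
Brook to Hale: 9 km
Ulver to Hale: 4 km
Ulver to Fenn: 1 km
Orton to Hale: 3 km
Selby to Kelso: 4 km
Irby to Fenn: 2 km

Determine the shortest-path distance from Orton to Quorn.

Shortest distances from Orton:
Orton: 0
Hale: 3  (via Orton)
Ravel: 6  (via Hale)
Ulver: 7  (via Hale)
Irby: 7  (via Orton)
Fenn: 8  (via Ulver)
Brook: 8  (via Ravel)
Colne: 11  (via Ulver)
Jorvik: 13  (via Ravel)
Quorn: 15  (via Fenn)
Shortest route: Orton–Hale–Ulver–Fenn–Quorn = 15 km.

15 km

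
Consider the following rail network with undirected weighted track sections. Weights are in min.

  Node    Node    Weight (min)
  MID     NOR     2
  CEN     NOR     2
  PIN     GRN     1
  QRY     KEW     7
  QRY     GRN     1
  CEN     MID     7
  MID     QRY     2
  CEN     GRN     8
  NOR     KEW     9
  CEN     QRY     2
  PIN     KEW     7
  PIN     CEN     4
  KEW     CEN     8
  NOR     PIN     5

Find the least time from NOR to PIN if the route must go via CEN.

Best NOR to CEN: NOR–CEN costing 2
Best CEN to PIN: CEN–PIN costing 4
Total via CEN: 2 + 4 = 6 min.

6 min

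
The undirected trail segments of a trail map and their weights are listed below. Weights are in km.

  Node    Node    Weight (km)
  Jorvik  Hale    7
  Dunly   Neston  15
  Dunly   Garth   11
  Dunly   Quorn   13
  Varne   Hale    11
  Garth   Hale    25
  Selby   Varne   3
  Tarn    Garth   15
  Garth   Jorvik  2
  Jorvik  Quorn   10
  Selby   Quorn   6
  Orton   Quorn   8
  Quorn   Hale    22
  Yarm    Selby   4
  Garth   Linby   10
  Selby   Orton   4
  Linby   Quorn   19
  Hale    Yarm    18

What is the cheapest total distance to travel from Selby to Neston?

Shortest distances from Selby:
Selby: 0
Varne: 3  (via Selby)
Orton: 4  (via Selby)
Yarm: 4  (via Selby)
Quorn: 6  (via Selby)
Hale: 14  (via Varne)
Jorvik: 16  (via Quorn)
Garth: 18  (via Jorvik)
Dunly: 19  (via Quorn)
Linby: 25  (via Quorn)
Tarn: 33  (via Garth)
Neston: 34  (via Dunly)
Shortest route: Selby → Quorn → Dunly → Neston = 34 km.

34 km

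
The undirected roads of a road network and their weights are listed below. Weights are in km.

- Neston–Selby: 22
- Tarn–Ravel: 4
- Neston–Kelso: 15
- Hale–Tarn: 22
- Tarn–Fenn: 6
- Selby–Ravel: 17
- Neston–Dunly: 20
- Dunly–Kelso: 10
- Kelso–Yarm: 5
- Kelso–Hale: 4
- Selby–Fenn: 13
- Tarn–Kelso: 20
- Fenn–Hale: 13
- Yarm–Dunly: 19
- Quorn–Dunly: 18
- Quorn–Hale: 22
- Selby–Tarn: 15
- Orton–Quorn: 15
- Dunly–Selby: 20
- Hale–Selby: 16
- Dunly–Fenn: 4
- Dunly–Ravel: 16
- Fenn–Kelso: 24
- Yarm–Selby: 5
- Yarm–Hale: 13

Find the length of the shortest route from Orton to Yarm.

Candidate routes:
Orton–Quorn–Hale–Yarm: 15+22+13 = 50
Orton–Quorn–Dunly–Kelso–Yarm: 15+18+10+5 = 48
Orton–Quorn–Dunly–Yarm: 15+18+19 = 52
Orton–Quorn–Hale–Kelso–Yarm: 15+22+4+5 = 46
Cheapest is Orton–Quorn–Hale–Kelso–Yarm at 46 km.

46 km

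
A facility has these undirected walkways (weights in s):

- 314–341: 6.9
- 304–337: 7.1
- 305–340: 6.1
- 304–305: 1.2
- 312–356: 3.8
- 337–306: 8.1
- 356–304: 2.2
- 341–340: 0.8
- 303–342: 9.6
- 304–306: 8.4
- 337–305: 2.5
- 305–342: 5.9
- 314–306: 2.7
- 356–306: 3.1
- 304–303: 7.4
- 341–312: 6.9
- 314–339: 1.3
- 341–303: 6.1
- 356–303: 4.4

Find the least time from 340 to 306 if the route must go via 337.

16.7 s

Shortest 340→337: 340–305–337 = 8.6
Shortest 337→306: 337–306 = 8.1
Total via 337: 8.6 + 8.1 = 16.7 s.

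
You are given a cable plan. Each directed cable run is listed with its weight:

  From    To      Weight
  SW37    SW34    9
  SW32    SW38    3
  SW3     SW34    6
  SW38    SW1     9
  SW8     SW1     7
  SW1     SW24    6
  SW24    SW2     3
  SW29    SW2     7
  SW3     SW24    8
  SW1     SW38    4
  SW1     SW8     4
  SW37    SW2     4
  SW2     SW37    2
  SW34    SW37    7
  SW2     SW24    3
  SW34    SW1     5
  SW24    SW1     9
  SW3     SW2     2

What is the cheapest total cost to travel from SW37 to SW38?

18

Settle nodes by increasing distance from SW37:
SW37: 0
SW2: 4  (via SW37)
SW24: 7  (via SW2)
SW34: 9  (via SW37)
SW1: 14  (via SW34)
SW38: 18  (via SW1)
Shortest route: SW37 → SW34 → SW1 → SW38 = 18.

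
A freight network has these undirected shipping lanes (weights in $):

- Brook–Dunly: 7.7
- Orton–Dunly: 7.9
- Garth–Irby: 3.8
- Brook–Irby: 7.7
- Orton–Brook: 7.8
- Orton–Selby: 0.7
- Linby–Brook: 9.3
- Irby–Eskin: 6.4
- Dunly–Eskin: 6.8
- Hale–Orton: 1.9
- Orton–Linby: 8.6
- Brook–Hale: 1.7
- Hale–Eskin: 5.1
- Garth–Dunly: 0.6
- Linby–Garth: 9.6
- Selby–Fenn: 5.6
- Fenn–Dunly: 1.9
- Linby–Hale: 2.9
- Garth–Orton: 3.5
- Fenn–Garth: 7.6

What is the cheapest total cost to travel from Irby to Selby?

$8

Settle nodes by increasing distance from Irby:
Irby: 0
Garth: 3.8  (via Irby)
Dunly: 4.4  (via Garth)
Fenn: 6.3  (via Dunly)
Eskin: 6.4  (via Irby)
Orton: 7.3  (via Garth)
Brook: 7.7  (via Irby)
Selby: 8  (via Orton)
Shortest route: Irby → Garth → Orton → Selby = $8.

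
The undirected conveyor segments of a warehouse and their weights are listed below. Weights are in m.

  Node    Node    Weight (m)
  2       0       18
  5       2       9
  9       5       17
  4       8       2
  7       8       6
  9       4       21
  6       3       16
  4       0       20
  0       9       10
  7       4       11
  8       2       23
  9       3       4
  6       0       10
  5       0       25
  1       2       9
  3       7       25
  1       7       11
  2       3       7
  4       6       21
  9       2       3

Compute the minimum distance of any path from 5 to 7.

29 m

Running Dijkstra from 5:
5: 0
2: 9  (via 5)
9: 12  (via 2)
3: 16  (via 2)
1: 18  (via 2)
0: 22  (via 9)
7: 29  (via 1)
Shortest route: 5 → 2 → 1 → 7 = 29 m.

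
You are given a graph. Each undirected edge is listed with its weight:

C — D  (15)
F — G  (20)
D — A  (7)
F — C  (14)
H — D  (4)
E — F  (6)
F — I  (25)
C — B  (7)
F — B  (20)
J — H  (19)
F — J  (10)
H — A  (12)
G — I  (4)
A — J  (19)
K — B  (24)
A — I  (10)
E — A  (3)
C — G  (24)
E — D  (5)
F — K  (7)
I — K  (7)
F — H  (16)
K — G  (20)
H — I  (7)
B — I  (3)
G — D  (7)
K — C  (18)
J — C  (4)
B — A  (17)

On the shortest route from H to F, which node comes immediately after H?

D

Candidate routes:
H - D - E - F: 4+5+6 = 15
H - F: 16 = 16
H - D - A - E - F: 4+7+3+6 = 20
H - A - E - F: 12+3+6 = 21
Cheapest is H - D - E - F at 15.
So from H the first move is to D.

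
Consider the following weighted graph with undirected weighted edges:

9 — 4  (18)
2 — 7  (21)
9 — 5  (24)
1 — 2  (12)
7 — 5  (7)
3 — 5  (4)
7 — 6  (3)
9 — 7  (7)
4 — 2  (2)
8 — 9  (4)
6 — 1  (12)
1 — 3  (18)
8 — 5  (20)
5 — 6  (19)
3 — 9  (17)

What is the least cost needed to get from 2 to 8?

Compare a few routes:
2 → 7 → 9 → 8: 21+7+4 = 32
2 → 4 → 9 → 8: 2+18+4 = 24
Cheapest is 2 → 4 → 9 → 8 at 24.

24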